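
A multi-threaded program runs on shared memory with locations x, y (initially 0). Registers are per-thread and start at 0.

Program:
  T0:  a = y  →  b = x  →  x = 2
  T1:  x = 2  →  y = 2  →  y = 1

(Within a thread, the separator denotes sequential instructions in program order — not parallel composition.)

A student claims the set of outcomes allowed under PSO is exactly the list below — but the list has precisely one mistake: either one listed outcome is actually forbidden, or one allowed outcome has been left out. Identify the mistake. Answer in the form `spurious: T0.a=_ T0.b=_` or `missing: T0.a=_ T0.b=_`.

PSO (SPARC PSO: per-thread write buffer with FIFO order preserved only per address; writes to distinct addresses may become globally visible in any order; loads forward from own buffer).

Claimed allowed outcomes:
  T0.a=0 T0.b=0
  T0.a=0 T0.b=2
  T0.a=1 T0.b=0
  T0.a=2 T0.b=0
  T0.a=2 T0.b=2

outcome vector order: (T0.a,T0.b)
PSO (6): 0/0; 0/2; 1/0; 1/2; 2/0; 2/2
PSO∖claimed = {1/2}

missing: T0.a=1 T0.b=2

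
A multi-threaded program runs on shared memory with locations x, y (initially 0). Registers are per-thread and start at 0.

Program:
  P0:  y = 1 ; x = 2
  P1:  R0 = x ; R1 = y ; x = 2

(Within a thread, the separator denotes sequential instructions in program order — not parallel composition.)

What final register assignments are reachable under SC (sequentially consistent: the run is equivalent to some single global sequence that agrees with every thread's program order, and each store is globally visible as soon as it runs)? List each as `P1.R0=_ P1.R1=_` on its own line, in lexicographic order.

outcome vector order: (P1.R0,P1.R1)
|SC outcomes| = 3

P1.R0=0 P1.R1=0
P1.R0=0 P1.R1=1
P1.R0=2 P1.R1=1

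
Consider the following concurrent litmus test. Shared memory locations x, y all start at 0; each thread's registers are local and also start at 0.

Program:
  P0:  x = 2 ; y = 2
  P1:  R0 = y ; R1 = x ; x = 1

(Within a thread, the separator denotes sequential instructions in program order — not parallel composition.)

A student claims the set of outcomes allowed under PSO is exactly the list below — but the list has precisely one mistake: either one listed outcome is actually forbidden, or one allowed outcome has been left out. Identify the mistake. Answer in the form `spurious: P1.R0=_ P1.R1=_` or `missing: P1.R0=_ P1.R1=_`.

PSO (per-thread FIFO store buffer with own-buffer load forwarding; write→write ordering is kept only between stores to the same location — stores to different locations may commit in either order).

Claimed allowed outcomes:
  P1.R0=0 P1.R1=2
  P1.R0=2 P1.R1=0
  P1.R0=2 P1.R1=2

outcome vector order: (P1.R0,P1.R1)
[PSO] allowed = {00 02 20 22}
PSO∖claimed = {00}

missing: P1.R0=0 P1.R1=0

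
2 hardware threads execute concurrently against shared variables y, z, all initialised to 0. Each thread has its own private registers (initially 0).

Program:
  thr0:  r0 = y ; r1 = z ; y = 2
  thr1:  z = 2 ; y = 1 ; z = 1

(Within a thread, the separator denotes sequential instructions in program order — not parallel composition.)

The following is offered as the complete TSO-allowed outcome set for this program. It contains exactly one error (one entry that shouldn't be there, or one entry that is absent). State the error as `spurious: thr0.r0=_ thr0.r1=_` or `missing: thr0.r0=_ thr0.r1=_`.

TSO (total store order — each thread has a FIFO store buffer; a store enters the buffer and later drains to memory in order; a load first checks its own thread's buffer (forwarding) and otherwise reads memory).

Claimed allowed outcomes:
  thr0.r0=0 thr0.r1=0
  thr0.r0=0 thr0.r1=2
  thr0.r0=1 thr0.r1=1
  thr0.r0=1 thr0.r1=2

missing: thr0.r0=0 thr0.r1=1

outcome vector order: (thr0.r0,thr0.r1)
[TSO] allowed = {0/0 0/1 0/2 1/1 1/2}
TSO∖claimed = {0/1}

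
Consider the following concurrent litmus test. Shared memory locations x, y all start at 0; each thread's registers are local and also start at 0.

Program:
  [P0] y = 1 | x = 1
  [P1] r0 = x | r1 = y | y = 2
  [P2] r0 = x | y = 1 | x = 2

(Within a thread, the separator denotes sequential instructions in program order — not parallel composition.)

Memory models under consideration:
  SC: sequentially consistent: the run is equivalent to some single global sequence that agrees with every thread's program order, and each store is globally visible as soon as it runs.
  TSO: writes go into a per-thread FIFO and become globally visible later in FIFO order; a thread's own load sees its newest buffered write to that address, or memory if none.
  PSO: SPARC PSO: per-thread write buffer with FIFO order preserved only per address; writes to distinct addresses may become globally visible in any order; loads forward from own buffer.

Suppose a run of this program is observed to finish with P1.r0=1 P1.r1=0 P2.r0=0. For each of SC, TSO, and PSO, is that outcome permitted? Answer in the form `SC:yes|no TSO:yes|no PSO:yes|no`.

SC:no TSO:no PSO:yes

outcome vector order: (P1.r0,P1.r1,P2.r0)
SC (8): (0,0,0); (0,0,1); (0,1,0); (0,1,1); (1,1,0); (1,1,1); (2,1,0); (2,1,1)
TSO (8): (0,0,0); (0,0,1); (0,1,0); (0,1,1); (1,1,0); (1,1,1); (2,1,0); (2,1,1)
PSO (12): (0,0,0); (0,0,1); (0,1,0); (0,1,1); (1,0,0); (1,0,1); (1,1,0); (1,1,1); (2,0,0); (2,0,1); (2,1,0); (2,1,1)
target (1,0,0) ∈ {PSO}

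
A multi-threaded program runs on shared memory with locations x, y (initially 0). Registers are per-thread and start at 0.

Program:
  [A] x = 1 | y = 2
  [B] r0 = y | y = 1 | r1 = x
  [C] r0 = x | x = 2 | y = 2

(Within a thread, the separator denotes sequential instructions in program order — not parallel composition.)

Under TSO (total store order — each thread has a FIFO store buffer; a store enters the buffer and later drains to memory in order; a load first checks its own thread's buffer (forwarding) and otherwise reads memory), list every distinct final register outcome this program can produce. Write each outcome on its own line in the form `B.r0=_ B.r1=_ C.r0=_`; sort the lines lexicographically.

outcome vector order: (B.r0,B.r1,C.r0)
|TSO outcomes| = 10

B.r0=0 B.r1=0 C.r0=0
B.r0=0 B.r1=0 C.r0=1
B.r0=0 B.r1=1 C.r0=0
B.r0=0 B.r1=1 C.r0=1
B.r0=0 B.r1=2 C.r0=0
B.r0=0 B.r1=2 C.r0=1
B.r0=2 B.r1=1 C.r0=0
B.r0=2 B.r1=1 C.r0=1
B.r0=2 B.r1=2 C.r0=0
B.r0=2 B.r1=2 C.r0=1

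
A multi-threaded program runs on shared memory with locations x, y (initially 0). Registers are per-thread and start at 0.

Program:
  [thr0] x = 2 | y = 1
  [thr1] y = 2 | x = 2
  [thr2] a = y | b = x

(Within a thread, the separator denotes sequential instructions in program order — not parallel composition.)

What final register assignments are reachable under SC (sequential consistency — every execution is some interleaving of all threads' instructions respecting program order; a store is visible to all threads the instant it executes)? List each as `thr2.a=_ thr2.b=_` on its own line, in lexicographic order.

thr2.a=0 thr2.b=0
thr2.a=0 thr2.b=2
thr2.a=1 thr2.b=2
thr2.a=2 thr2.b=0
thr2.a=2 thr2.b=2

outcome vector order: (thr2.a,thr2.b)
|SC outcomes| = 5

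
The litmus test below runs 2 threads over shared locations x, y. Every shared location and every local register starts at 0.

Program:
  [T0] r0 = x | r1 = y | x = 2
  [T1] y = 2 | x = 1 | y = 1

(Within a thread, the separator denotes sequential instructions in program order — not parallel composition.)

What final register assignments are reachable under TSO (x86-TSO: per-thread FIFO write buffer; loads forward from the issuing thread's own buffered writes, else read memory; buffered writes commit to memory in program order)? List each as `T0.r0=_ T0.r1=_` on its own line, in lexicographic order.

outcome vector order: (T0.r0,T0.r1)
|TSO outcomes| = 5

T0.r0=0 T0.r1=0
T0.r0=0 T0.r1=1
T0.r0=0 T0.r1=2
T0.r0=1 T0.r1=1
T0.r0=1 T0.r1=2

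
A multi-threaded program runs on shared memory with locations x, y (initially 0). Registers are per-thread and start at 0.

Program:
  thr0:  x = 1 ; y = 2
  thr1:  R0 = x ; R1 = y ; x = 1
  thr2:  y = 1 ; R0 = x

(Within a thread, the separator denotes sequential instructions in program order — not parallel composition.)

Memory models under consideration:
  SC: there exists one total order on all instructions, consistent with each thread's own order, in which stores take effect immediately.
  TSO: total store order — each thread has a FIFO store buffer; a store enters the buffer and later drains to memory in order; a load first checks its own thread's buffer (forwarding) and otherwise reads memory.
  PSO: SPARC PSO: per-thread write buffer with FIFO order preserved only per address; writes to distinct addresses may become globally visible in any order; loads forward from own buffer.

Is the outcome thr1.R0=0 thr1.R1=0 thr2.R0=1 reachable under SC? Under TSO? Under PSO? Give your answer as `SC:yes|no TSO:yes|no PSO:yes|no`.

SC:yes TSO:yes PSO:yes

outcome vector order: (thr1.R0,thr1.R1,thr2.R0)
under SC → 000; 001; 010; 011; 020; 021; 101; 110; 111; 120; 121
under TSO → 000; 001; 010; 011; 020; 021; 100; 101; 110; 111; 120; 121
under PSO → 000; 001; 010; 011; 020; 021; 100; 101; 110; 111; 120; 121
target 001 ∈ {SC,TSO,PSO}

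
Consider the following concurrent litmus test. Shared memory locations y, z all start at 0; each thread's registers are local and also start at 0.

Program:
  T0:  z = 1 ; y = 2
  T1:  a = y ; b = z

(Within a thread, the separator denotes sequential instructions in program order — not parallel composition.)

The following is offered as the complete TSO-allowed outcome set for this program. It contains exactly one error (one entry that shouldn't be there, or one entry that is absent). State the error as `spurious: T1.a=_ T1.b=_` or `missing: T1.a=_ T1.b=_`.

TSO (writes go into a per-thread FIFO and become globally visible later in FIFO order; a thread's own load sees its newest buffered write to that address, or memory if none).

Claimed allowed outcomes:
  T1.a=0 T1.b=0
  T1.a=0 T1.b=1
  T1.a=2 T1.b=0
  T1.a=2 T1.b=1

outcome vector order: (T1.a,T1.b)
[TSO] allowed = {<0 0> <0 1> <2 1>}
claimed∖TSO = {<2 0>}

spurious: T1.a=2 T1.b=0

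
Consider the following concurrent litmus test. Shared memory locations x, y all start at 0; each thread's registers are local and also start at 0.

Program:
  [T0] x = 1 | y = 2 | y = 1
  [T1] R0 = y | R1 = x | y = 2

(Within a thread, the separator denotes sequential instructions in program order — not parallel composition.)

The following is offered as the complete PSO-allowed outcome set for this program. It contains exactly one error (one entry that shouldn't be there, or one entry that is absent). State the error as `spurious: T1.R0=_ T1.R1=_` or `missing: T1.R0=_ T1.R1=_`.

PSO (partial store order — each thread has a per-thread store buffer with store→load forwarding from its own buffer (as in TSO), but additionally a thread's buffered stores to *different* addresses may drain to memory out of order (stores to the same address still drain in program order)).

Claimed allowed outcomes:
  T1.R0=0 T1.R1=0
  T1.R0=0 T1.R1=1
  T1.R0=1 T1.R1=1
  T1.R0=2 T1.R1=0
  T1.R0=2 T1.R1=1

missing: T1.R0=1 T1.R1=0

outcome vector order: (T1.R0,T1.R1)
[PSO] allowed = {<0 0>, <0 1>, <1 0>, <1 1>, <2 0>, <2 1>}
PSO∖claimed = {<1 0>}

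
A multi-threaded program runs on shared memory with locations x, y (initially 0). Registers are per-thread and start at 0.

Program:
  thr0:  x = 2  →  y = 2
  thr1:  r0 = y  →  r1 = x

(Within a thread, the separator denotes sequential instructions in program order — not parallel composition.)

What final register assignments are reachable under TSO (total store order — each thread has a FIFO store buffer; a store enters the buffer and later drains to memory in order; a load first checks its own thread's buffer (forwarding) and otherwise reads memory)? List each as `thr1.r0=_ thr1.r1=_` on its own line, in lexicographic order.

outcome vector order: (thr1.r0,thr1.r1)
|TSO outcomes| = 3

thr1.r0=0 thr1.r1=0
thr1.r0=0 thr1.r1=2
thr1.r0=2 thr1.r1=2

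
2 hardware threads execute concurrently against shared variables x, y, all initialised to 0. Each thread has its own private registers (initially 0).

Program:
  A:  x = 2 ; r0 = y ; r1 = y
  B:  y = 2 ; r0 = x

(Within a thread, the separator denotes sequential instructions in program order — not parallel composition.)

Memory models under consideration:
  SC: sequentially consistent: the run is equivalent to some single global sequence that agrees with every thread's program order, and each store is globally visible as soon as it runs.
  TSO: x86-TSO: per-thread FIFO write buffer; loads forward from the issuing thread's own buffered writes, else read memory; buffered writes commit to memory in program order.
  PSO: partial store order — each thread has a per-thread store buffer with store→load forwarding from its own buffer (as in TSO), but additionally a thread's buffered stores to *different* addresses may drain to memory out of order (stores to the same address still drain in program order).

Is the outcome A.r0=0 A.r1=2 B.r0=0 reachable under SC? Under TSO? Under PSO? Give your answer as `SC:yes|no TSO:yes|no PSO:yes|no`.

SC:no TSO:yes PSO:yes

outcome vector order: (A.r0,A.r1,B.r0)
SC: 4 outcomes — {(0,0,2), (0,2,2), (2,2,0), (2,2,2)}
TSO: 6 outcomes — {(0,0,0), (0,0,2), (0,2,0), (0,2,2), (2,2,0), (2,2,2)}
PSO: 6 outcomes — {(0,0,0), (0,0,2), (0,2,0), (0,2,2), (2,2,0), (2,2,2)}
target (0,2,0) ∈ {TSO,PSO}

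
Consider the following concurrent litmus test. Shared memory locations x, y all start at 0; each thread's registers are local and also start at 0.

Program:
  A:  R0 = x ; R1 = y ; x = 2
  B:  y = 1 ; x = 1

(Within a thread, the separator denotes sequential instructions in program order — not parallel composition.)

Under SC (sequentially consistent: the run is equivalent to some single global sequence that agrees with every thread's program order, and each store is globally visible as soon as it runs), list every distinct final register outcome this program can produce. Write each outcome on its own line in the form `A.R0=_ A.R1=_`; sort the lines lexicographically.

outcome vector order: (A.R0,A.R1)
|SC outcomes| = 3

A.R0=0 A.R1=0
A.R0=0 A.R1=1
A.R0=1 A.R1=1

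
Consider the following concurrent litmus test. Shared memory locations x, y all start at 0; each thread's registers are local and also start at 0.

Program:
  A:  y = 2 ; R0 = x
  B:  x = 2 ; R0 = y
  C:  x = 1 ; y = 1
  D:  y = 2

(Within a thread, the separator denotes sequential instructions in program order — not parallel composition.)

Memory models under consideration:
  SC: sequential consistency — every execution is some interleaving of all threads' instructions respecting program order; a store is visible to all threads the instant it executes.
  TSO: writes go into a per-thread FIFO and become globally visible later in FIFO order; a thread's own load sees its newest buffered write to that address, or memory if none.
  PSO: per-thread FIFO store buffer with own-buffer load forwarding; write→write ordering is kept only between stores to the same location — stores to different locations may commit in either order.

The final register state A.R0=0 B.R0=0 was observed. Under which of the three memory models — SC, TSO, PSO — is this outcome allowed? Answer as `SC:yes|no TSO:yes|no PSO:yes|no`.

SC:no TSO:yes PSO:yes

outcome vector order: (A.R0,B.R0)
SC: 8 outcomes — {<0 1>; <0 2>; <1 0>; <1 1>; <1 2>; <2 0>; <2 1>; <2 2>}
TSO: 9 outcomes — {<0 0>; <0 1>; <0 2>; <1 0>; <1 1>; <1 2>; <2 0>; <2 1>; <2 2>}
PSO: 9 outcomes — {<0 0>; <0 1>; <0 2>; <1 0>; <1 1>; <1 2>; <2 0>; <2 1>; <2 2>}
target <0 0> ∈ {TSO,PSO}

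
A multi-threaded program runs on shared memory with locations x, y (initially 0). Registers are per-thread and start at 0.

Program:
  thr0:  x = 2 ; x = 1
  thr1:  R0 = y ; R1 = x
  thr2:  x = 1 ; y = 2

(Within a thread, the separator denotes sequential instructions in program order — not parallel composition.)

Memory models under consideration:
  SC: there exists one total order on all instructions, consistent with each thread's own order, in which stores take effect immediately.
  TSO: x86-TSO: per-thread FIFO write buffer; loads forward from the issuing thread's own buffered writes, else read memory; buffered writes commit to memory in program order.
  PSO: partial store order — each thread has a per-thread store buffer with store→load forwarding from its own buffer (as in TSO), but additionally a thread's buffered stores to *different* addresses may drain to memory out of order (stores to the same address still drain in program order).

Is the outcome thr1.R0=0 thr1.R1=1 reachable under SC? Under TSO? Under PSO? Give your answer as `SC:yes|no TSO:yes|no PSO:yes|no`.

outcome vector order: (thr1.R0,thr1.R1)
SC (5): (0,0); (0,1); (0,2); (2,1); (2,2)
TSO (5): (0,0); (0,1); (0,2); (2,1); (2,2)
PSO (6): (0,0); (0,1); (0,2); (2,0); (2,1); (2,2)
target (0,1) ∈ {SC,TSO,PSO}

SC:yes TSO:yes PSO:yes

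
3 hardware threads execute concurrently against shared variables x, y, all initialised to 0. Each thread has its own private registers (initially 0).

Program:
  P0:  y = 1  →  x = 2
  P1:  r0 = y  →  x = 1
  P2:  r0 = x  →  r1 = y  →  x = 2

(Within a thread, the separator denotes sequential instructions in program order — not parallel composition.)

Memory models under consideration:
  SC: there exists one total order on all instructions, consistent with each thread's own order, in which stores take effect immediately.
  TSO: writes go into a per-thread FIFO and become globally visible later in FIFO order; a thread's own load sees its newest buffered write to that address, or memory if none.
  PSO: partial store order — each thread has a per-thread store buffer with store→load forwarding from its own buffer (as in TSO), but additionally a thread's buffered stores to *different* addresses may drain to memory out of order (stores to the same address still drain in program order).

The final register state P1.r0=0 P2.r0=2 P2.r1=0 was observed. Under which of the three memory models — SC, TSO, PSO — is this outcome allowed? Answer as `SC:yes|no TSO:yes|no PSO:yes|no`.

outcome vector order: (P1.r0,P2.r0,P2.r1)
SC: 9 outcomes — {0/0/0, 0/0/1, 0/1/0, 0/1/1, 0/2/1, 1/0/0, 1/0/1, 1/1/1, 1/2/1}
TSO: 9 outcomes — {0/0/0, 0/0/1, 0/1/0, 0/1/1, 0/2/1, 1/0/0, 1/0/1, 1/1/1, 1/2/1}
PSO: 11 outcomes — {0/0/0, 0/0/1, 0/1/0, 0/1/1, 0/2/0, 0/2/1, 1/0/0, 1/0/1, 1/1/1, 1/2/0, 1/2/1}
target 0/2/0 ∈ {PSO}

SC:no TSO:no PSO:yes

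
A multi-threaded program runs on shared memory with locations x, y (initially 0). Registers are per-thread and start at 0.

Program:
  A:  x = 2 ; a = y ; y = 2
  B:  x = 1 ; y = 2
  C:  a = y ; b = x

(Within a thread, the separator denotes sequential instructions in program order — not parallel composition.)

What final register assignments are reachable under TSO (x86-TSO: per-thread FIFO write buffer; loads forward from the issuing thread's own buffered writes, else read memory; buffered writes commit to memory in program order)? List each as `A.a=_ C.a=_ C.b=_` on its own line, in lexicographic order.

A.a=0 C.a=0 C.b=0
A.a=0 C.a=0 C.b=1
A.a=0 C.a=0 C.b=2
A.a=0 C.a=2 C.b=1
A.a=0 C.a=2 C.b=2
A.a=2 C.a=0 C.b=0
A.a=2 C.a=0 C.b=1
A.a=2 C.a=0 C.b=2
A.a=2 C.a=2 C.b=1
A.a=2 C.a=2 C.b=2

outcome vector order: (A.a,C.a,C.b)
|TSO outcomes| = 10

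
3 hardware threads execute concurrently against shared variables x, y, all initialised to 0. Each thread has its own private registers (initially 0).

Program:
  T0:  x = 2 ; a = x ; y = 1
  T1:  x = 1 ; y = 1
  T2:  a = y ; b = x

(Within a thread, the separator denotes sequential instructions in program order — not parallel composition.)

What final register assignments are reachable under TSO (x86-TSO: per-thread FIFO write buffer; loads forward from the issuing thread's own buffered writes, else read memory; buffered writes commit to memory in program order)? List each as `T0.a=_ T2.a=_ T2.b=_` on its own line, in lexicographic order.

outcome vector order: (T0.a,T2.a,T2.b)
|TSO outcomes| = 9

T0.a=1 T2.a=0 T2.b=0
T0.a=1 T2.a=0 T2.b=1
T0.a=1 T2.a=0 T2.b=2
T0.a=1 T2.a=1 T2.b=1
T0.a=2 T2.a=0 T2.b=0
T0.a=2 T2.a=0 T2.b=1
T0.a=2 T2.a=0 T2.b=2
T0.a=2 T2.a=1 T2.b=1
T0.a=2 T2.a=1 T2.b=2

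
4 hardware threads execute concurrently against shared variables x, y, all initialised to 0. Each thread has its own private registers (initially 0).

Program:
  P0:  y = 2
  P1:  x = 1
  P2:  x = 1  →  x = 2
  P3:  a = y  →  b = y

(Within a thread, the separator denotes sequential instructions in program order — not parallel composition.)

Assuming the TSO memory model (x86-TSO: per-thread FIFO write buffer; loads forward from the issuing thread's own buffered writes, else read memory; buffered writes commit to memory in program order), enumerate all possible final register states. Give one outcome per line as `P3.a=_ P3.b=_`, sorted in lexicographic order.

P3.a=0 P3.b=0
P3.a=0 P3.b=2
P3.a=2 P3.b=2

outcome vector order: (P3.a,P3.b)
|TSO outcomes| = 3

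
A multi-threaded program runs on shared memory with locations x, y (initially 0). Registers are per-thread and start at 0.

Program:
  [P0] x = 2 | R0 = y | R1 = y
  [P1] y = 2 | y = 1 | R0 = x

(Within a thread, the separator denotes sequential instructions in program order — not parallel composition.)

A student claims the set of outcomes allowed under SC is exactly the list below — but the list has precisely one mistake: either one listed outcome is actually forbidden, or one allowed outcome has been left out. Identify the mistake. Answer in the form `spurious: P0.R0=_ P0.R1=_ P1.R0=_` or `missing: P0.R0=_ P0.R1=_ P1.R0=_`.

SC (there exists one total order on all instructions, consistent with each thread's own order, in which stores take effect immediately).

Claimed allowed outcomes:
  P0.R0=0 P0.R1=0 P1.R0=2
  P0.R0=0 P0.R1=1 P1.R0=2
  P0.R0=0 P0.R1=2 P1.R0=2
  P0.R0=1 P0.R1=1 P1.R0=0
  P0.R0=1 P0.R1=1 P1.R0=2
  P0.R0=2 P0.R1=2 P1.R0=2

missing: P0.R0=2 P0.R1=1 P1.R0=2

outcome vector order: (P0.R0,P0.R1,P1.R0)
SC: 7 outcomes — {<0 0 2>, <0 1 2>, <0 2 2>, <1 1 0>, <1 1 2>, <2 1 2>, <2 2 2>}
SC∖claimed = {<2 1 2>}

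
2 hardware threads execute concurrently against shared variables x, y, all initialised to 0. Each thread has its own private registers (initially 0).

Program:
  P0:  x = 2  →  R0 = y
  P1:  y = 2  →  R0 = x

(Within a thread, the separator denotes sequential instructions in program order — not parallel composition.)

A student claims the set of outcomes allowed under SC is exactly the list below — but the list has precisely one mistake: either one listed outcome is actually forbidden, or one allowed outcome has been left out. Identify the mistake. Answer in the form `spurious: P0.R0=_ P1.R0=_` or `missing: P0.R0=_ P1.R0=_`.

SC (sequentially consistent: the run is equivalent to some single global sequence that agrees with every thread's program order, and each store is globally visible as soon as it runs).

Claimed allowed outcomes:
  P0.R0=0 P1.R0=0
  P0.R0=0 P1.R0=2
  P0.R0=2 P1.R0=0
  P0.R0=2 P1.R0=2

outcome vector order: (P0.R0,P1.R0)
under SC → (0,2) (2,0) (2,2)
claimed∖SC = {(0,0)}

spurious: P0.R0=0 P1.R0=0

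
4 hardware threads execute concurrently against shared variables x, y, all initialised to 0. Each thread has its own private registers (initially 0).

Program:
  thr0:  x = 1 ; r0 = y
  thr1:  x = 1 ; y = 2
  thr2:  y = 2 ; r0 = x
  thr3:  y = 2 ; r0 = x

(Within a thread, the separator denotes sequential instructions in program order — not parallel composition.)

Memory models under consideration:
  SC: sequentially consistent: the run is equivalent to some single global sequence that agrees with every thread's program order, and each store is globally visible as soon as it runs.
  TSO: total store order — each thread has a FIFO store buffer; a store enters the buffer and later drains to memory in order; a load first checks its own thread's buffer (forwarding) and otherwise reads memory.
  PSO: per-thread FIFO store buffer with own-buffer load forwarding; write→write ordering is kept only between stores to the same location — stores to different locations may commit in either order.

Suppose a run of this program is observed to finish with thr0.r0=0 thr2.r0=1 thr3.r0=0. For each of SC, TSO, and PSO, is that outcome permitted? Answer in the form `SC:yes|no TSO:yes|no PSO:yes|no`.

outcome vector order: (thr0.r0,thr2.r0,thr3.r0)
[SC] allowed = {011 200 201 210 211}
[TSO] allowed = {000 001 010 011 200 201 210 211}
[PSO] allowed = {000 001 010 011 200 201 210 211}
target 010 ∈ {TSO,PSO}

SC:no TSO:yes PSO:yes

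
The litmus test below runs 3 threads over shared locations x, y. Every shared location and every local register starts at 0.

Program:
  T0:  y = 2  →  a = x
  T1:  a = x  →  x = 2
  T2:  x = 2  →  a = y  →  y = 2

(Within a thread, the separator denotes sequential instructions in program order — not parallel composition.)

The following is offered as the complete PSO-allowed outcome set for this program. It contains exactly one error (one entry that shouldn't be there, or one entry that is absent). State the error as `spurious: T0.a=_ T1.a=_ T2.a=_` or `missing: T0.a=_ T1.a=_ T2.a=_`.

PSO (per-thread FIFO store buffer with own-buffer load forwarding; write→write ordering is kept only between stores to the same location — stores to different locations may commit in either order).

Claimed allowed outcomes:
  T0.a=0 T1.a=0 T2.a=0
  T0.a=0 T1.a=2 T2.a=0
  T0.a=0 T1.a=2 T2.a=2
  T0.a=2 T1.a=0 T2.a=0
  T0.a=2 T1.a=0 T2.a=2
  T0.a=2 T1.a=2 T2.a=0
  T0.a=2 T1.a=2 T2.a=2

missing: T0.a=0 T1.a=0 T2.a=2

outcome vector order: (T0.a,T1.a,T2.a)
[PSO] allowed = {000, 002, 020, 022, 200, 202, 220, 222}
PSO∖claimed = {002}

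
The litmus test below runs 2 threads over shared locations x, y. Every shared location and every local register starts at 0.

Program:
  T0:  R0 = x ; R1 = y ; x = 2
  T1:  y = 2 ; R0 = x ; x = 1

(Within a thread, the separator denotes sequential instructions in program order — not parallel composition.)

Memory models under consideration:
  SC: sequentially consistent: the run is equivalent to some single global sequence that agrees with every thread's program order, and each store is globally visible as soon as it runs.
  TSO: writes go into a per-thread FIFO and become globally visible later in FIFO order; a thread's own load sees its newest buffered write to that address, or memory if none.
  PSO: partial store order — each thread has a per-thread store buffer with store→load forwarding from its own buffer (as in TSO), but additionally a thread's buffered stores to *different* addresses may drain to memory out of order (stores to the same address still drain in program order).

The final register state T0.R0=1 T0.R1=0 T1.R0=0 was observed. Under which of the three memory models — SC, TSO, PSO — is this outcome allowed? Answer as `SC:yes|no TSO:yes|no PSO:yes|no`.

outcome vector order: (T0.R0,T0.R1,T1.R0)
under SC → 000 002 020 022 120
under TSO → 000 002 020 022 120
under PSO → 000 002 020 022 100 120
target 100 ∈ {PSO}

SC:no TSO:no PSO:yes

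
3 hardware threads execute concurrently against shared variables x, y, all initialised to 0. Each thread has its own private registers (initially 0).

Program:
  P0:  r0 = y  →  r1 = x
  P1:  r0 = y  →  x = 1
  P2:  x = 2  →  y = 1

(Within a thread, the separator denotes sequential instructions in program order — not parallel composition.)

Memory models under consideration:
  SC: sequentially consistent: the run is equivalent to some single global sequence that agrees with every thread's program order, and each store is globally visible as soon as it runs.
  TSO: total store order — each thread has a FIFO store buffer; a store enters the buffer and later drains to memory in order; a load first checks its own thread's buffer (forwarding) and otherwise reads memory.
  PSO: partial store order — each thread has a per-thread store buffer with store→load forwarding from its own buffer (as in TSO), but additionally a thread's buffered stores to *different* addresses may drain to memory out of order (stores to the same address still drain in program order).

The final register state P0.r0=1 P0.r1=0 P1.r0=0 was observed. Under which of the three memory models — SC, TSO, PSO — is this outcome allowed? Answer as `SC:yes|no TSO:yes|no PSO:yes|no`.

SC:no TSO:no PSO:yes

outcome vector order: (P0.r0,P0.r1,P1.r0)
[SC] allowed = {0/0/0; 0/0/1; 0/1/0; 0/1/1; 0/2/0; 0/2/1; 1/1/0; 1/1/1; 1/2/0; 1/2/1}
[TSO] allowed = {0/0/0; 0/0/1; 0/1/0; 0/1/1; 0/2/0; 0/2/1; 1/1/0; 1/1/1; 1/2/0; 1/2/1}
[PSO] allowed = {0/0/0; 0/0/1; 0/1/0; 0/1/1; 0/2/0; 0/2/1; 1/0/0; 1/0/1; 1/1/0; 1/1/1; 1/2/0; 1/2/1}
target 1/0/0 ∈ {PSO}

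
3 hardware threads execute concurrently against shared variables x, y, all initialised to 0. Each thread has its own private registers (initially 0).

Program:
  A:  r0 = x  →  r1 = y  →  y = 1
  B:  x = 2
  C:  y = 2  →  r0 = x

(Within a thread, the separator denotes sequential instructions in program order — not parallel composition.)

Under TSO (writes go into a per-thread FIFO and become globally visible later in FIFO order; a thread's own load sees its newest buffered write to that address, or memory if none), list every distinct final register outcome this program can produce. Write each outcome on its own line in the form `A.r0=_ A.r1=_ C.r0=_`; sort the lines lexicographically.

outcome vector order: (A.r0,A.r1,C.r0)
|TSO outcomes| = 8

A.r0=0 A.r1=0 C.r0=0
A.r0=0 A.r1=0 C.r0=2
A.r0=0 A.r1=2 C.r0=0
A.r0=0 A.r1=2 C.r0=2
A.r0=2 A.r1=0 C.r0=0
A.r0=2 A.r1=0 C.r0=2
A.r0=2 A.r1=2 C.r0=0
A.r0=2 A.r1=2 C.r0=2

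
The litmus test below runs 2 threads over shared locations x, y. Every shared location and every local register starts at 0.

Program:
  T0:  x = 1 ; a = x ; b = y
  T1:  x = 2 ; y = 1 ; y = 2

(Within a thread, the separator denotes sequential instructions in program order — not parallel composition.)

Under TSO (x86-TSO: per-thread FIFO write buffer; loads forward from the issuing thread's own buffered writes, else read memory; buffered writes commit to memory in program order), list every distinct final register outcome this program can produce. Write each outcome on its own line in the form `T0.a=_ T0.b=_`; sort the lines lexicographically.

outcome vector order: (T0.a,T0.b)
|TSO outcomes| = 6

T0.a=1 T0.b=0
T0.a=1 T0.b=1
T0.a=1 T0.b=2
T0.a=2 T0.b=0
T0.a=2 T0.b=1
T0.a=2 T0.b=2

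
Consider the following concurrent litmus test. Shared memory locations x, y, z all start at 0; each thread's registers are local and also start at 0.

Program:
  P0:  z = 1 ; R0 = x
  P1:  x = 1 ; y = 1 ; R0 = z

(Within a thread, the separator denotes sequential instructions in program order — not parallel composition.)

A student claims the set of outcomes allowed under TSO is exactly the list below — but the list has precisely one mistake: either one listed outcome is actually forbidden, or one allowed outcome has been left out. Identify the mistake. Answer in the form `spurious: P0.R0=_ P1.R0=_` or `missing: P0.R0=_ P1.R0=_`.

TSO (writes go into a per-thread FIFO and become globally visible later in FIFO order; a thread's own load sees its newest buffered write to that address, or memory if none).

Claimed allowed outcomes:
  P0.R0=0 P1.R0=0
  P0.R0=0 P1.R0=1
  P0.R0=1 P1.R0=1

missing: P0.R0=1 P1.R0=0

outcome vector order: (P0.R0,P1.R0)
TSO: 4 outcomes — {0/0, 0/1, 1/0, 1/1}
TSO∖claimed = {1/0}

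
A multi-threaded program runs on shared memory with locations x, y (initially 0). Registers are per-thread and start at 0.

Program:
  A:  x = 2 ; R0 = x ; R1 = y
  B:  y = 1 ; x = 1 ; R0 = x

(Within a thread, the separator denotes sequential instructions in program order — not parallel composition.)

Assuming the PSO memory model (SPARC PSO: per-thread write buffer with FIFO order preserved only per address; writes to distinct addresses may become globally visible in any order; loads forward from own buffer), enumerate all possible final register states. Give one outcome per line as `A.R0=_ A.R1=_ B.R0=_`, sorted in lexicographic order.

outcome vector order: (A.R0,A.R1,B.R0)
|PSO outcomes| = 6

A.R0=1 A.R1=0 B.R0=1
A.R0=1 A.R1=1 B.R0=1
A.R0=2 A.R1=0 B.R0=1
A.R0=2 A.R1=0 B.R0=2
A.R0=2 A.R1=1 B.R0=1
A.R0=2 A.R1=1 B.R0=2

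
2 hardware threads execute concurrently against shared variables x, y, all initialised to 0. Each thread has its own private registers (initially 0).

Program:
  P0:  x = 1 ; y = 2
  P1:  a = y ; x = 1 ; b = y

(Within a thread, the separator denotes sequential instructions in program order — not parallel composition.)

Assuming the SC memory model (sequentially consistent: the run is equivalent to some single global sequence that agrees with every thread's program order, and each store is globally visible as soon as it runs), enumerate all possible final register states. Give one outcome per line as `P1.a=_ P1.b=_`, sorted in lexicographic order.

outcome vector order: (P1.a,P1.b)
|SC outcomes| = 3

P1.a=0 P1.b=0
P1.a=0 P1.b=2
P1.a=2 P1.b=2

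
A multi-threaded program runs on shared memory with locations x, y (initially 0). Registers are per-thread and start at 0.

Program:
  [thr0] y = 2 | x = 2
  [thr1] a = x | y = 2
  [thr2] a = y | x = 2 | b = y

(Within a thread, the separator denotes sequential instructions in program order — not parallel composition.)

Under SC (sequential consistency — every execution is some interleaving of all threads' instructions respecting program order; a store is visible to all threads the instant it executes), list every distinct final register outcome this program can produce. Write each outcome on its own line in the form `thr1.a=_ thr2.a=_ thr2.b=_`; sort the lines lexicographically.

thr1.a=0 thr2.a=0 thr2.b=0
thr1.a=0 thr2.a=0 thr2.b=2
thr1.a=0 thr2.a=2 thr2.b=2
thr1.a=2 thr2.a=0 thr2.b=0
thr1.a=2 thr2.a=0 thr2.b=2
thr1.a=2 thr2.a=2 thr2.b=2

outcome vector order: (thr1.a,thr2.a,thr2.b)
|SC outcomes| = 6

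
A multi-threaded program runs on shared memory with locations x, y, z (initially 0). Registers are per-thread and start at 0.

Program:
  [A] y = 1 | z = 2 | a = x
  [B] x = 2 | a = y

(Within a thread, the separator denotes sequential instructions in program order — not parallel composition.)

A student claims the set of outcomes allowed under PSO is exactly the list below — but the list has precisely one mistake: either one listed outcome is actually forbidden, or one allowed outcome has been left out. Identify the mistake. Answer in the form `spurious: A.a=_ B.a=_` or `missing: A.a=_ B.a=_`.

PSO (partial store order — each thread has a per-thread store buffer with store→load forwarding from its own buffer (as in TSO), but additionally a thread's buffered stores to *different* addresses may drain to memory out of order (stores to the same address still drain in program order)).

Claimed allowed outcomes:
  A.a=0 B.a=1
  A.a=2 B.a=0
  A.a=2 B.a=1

missing: A.a=0 B.a=0

outcome vector order: (A.a,B.a)
under PSO → <0 0>, <0 1>, <2 0>, <2 1>
PSO∖claimed = {<0 0>}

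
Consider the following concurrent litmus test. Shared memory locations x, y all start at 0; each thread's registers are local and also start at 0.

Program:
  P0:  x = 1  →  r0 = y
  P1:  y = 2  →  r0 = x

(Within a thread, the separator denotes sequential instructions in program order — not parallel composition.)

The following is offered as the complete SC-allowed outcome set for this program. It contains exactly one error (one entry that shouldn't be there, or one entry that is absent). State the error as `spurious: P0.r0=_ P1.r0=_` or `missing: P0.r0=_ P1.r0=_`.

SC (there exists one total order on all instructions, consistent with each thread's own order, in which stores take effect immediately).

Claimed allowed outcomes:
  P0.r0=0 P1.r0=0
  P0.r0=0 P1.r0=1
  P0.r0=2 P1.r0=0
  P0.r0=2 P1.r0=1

outcome vector order: (P0.r0,P1.r0)
SC: 3 outcomes — {(0,1), (2,0), (2,1)}
claimed∖SC = {(0,0)}

spurious: P0.r0=0 P1.r0=0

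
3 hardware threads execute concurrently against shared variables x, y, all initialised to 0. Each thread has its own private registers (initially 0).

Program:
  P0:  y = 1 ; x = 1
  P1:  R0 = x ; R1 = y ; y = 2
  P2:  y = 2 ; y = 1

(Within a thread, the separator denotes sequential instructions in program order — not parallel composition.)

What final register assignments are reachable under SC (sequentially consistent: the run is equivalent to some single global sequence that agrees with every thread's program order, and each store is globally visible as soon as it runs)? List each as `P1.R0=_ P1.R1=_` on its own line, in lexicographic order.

P1.R0=0 P1.R1=0
P1.R0=0 P1.R1=1
P1.R0=0 P1.R1=2
P1.R0=1 P1.R1=1
P1.R0=1 P1.R1=2

outcome vector order: (P1.R0,P1.R1)
|SC outcomes| = 5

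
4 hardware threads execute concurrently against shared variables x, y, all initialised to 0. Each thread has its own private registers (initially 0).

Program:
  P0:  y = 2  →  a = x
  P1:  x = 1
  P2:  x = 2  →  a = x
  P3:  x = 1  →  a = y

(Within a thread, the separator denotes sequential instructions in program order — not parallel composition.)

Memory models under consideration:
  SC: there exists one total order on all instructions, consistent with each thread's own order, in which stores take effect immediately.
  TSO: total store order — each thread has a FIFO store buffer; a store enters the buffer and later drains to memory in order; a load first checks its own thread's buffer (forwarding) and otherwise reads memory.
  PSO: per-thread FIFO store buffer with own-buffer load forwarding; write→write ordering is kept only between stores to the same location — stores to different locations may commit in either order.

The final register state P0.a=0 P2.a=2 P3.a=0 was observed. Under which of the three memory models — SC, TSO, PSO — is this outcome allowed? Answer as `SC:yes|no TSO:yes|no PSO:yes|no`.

SC:no TSO:yes PSO:yes

outcome vector order: (P0.a,P2.a,P3.a)
SC (10): <0 1 2>, <0 2 2>, <1 1 0>, <1 1 2>, <1 2 0>, <1 2 2>, <2 1 0>, <2 1 2>, <2 2 0>, <2 2 2>
TSO (12): <0 1 0>, <0 1 2>, <0 2 0>, <0 2 2>, <1 1 0>, <1 1 2>, <1 2 0>, <1 2 2>, <2 1 0>, <2 1 2>, <2 2 0>, <2 2 2>
PSO (12): <0 1 0>, <0 1 2>, <0 2 0>, <0 2 2>, <1 1 0>, <1 1 2>, <1 2 0>, <1 2 2>, <2 1 0>, <2 1 2>, <2 2 0>, <2 2 2>
target <0 2 0> ∈ {TSO,PSO}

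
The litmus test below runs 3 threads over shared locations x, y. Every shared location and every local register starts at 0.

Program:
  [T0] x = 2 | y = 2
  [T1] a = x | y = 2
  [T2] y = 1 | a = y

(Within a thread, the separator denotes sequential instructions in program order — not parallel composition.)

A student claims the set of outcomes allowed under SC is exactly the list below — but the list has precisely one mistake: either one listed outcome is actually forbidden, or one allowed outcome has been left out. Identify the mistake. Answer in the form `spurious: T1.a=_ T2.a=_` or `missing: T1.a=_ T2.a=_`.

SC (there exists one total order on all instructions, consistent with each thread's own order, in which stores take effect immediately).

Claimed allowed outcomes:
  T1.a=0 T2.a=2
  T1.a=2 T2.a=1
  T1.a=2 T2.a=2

missing: T1.a=0 T2.a=1

outcome vector order: (T1.a,T2.a)
SC: 4 outcomes — {(0,1) (0,2) (2,1) (2,2)}
SC∖claimed = {(0,1)}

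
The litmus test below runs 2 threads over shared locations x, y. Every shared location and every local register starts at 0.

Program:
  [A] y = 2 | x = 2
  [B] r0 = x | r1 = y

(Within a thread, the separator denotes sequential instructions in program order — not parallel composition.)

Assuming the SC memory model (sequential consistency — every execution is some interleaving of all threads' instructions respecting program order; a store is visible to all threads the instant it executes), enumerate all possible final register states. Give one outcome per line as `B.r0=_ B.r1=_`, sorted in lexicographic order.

B.r0=0 B.r1=0
B.r0=0 B.r1=2
B.r0=2 B.r1=2

outcome vector order: (B.r0,B.r1)
|SC outcomes| = 3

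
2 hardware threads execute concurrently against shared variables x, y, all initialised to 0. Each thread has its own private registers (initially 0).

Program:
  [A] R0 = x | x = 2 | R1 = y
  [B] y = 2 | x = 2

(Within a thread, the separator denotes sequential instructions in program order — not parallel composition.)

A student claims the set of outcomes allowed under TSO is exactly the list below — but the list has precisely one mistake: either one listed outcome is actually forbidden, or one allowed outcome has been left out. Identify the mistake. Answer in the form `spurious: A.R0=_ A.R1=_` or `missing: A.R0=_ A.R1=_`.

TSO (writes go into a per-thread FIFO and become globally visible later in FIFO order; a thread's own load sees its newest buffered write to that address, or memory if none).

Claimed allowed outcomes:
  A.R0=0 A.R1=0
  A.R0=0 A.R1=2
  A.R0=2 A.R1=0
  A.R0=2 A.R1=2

outcome vector order: (A.R0,A.R1)
TSO: 3 outcomes — {00, 02, 22}
claimed∖TSO = {20}

spurious: A.R0=2 A.R1=0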